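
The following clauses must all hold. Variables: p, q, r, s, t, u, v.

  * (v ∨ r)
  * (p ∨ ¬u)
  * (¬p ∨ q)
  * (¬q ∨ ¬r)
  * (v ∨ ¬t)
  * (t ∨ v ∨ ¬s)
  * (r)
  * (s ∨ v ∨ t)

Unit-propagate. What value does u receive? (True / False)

(r) stands alone — r = True.
(¬r ∨ ¬q): since r = True, the clause reduces to (¬q). q = False.
From (¬p ∨ q) and q = False: p = False.
(¬u ∨ p): since p = False, the clause reduces to (¬u). u = False.

False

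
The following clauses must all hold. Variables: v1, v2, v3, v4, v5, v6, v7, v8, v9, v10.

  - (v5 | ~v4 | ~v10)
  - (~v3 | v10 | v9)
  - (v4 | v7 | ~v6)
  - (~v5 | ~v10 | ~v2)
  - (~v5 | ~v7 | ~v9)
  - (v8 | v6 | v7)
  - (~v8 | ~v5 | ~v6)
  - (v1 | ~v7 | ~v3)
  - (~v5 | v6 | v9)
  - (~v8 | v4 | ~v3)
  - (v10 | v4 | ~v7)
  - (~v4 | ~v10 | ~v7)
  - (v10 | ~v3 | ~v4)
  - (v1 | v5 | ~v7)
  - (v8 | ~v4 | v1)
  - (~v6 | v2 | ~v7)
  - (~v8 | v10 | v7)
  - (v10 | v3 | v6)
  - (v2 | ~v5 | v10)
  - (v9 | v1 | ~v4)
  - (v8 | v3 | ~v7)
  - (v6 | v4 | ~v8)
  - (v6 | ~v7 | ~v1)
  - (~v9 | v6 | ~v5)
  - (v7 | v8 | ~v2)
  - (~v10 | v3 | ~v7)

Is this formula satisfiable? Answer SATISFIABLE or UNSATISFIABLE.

SATISFIABLE

Set v1 = True and propagate.
Set v2 = False and propagate.
Branch on v3: take v3 = False.
For the remaining variables, v4 = True, v5 = False, v6 = True, v7 = False, v8 = False, v9 = False, v10 = False works.
So v1=True, v2=False, v3=False, v4=True, v5=False, v6=True, v7=False, v8=False, v9=False, v10=False is a satisfying assignment.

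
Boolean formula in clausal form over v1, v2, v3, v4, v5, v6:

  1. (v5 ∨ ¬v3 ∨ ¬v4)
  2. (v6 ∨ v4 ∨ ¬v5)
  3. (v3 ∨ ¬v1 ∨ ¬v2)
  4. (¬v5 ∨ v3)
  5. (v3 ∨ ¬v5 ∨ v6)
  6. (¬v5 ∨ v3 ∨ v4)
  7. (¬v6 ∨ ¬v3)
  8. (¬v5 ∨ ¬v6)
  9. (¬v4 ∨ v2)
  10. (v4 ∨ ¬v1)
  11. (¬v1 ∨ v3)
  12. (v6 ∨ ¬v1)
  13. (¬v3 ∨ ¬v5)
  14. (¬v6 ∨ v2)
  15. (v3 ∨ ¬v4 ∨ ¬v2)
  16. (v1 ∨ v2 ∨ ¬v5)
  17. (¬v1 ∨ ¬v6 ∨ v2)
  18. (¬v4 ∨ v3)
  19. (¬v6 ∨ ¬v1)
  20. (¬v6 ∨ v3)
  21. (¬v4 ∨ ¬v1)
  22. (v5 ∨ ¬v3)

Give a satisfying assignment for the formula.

v1=False  v2=False  v3=False  v4=False  v5=False  v6=False

Branch on v1: take v1 = False.
Try v2 = False.
  then v4 is forced to False.
  then v6 is forced to False.
  then v5 is forced to False.
  then v3 is forced to False.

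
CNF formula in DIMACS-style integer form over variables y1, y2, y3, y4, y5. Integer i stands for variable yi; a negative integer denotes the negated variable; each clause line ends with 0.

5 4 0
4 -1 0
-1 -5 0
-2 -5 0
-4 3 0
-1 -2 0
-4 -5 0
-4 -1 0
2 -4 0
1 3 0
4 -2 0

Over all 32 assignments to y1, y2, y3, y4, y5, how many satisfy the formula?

The models are:
  y1=0 y2=0 y3=1 y4=0 y5=1
  y1=0 y2=1 y3=1 y4=1 y5=0
That's 2 in total.

2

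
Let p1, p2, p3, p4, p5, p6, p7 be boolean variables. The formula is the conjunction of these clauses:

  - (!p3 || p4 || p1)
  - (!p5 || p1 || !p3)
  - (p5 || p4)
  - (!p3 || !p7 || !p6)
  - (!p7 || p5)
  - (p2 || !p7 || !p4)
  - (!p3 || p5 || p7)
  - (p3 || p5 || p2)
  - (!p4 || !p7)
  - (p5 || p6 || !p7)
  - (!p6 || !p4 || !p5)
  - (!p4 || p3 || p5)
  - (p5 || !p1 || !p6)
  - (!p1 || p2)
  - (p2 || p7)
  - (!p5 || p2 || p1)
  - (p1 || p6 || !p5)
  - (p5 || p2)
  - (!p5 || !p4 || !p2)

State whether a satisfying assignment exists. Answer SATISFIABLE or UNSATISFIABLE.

Try p1 = True.
  then p2 is forced to True.
Set p3 = False and propagate.
Set p4 = False and propagate.
  then p5 is forced to True.
p6, p7 are now unconstrained; take p6 = True, p7 = True.
So p1=T  p2=T  p3=F  p4=F  p5=T  p6=T  p7=T is a satisfying assignment.

SATISFIABLE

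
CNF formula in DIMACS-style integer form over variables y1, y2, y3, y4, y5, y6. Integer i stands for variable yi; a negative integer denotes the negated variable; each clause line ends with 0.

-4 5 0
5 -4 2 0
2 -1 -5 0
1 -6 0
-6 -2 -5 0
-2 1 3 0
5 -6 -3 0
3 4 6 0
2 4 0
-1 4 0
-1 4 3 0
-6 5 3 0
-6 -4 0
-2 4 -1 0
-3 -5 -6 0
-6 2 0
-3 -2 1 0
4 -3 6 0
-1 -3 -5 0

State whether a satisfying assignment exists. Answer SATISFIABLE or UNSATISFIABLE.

SATISFIABLE

Set y1 = False and propagate.
  then y6 is forced to False.
The remaining clauses are satisfied by y2 = False, y3 = False, y4 = True, y5 = True.
So y1 = False  y2 = False  y3 = False  y4 = True  y5 = True  y6 = False is a satisfying assignment.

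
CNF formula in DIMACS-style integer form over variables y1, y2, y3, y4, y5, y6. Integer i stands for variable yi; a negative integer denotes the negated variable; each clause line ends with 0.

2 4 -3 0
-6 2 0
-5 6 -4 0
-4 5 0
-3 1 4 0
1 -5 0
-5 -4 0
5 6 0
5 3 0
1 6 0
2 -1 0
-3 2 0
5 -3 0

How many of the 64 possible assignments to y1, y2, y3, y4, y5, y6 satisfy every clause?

4

Satisfying assignments:
  y1=1 y2=1 y3=0 y4=0 y5=1 y6=0
  y1=1 y2=1 y3=0 y4=0 y5=1 y6=1
  y1=1 y2=1 y3=1 y4=0 y5=1 y6=0
  y1=1 y2=1 y3=1 y4=0 y5=1 y6=1
Count: 4.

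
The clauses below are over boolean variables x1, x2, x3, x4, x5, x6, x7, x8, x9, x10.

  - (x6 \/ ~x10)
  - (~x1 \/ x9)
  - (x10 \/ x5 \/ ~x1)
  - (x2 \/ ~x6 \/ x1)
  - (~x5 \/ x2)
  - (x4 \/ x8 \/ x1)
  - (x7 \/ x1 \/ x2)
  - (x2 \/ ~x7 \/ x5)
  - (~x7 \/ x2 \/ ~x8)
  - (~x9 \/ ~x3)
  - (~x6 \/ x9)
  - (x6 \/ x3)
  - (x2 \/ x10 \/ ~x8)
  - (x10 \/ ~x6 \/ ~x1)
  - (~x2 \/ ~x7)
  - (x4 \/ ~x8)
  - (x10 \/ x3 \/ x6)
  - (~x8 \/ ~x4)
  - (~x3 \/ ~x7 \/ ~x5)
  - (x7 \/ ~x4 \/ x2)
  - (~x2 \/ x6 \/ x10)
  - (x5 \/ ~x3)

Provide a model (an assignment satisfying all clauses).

x1=F  x2=T  x3=F  x4=T  x5=T  x6=T  x7=F  x8=F  x9=T  x10=F

Check each clause:
  1. (~x10 \/ x6) — ~x10 is true.
  2. (~x1 \/ x9) — x9 is true.
  3. (~x1 \/ x5 \/ x10) — x5 is true.
  4. (~x6 \/ x2 \/ x1) — x2 is true.
  5. (x2 \/ ~x5) — x2 is true.
  6. (x8 \/ x1 \/ x4) — x4 is true.
  7. (x2 \/ x1 \/ x7) — x2 is true.
  8. (x2 \/ ~x7 \/ x5) — ~x7 is true.
  9. (~x8 \/ ~x7 \/ x2) — ~x8 is true.
  10. (~x9 \/ ~x3) — ~x3 is true.
  11. (~x6 \/ x9) — x9 is true.
  12. (x6 \/ x3) — x6 is true.
  13. (x2 \/ x10 \/ ~x8) — ~x8 is true.
  14. (~x1 \/ x10 \/ ~x6) — ~x1 is true.
  15. (~x2 \/ ~x7) — ~x7 is true.
  16. (x4 \/ ~x8) — ~x8 is true.
  17. (x10 \/ x3 \/ x6) — x6 is true.
  18. (~x8 \/ ~x4) — ~x8 is true.
  19. (~x3 \/ ~x5 \/ ~x7) — ~x7 is true.
  20. (~x4 \/ x7 \/ x2) — x2 is true.
  21. (x10 \/ x6 \/ ~x2) — x6 is true.
  22. (x5 \/ ~x3) — x5 is true.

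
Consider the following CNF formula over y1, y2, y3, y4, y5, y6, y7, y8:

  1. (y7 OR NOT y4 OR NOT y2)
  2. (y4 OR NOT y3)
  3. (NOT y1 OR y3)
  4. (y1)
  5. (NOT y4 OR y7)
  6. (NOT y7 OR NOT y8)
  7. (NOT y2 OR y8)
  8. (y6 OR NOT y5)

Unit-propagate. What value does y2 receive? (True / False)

(y1) is a unit clause: y1 = True.
In (y3 OR NOT y1), NOT y1 is now false; y3 must hold, so y3 = True.
(y4 OR NOT y3) with y3 = True leaves only y4, so y4 = True.
From (NOT y4 OR y7) and y4 = True: y7 = True.
(NOT y8 OR NOT y7): since y7 = True, the clause reduces to (NOT y8). y8 = False.
(NOT y2 OR y8) with y8 = False leaves only NOT y2, so y2 = False.

False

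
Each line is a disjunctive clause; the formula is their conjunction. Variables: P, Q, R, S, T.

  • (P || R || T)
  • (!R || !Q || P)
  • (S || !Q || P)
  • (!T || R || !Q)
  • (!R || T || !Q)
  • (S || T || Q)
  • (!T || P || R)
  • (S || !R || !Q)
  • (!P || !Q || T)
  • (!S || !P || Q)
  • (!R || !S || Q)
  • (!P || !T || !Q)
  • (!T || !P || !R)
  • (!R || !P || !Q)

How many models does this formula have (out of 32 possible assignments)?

2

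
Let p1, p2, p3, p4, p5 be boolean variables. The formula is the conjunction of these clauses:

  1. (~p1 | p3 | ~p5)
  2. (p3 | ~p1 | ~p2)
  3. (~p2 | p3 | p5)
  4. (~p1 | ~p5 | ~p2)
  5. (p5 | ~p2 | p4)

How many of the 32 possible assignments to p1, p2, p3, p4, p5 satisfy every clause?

Split on p2, then p5.
  p2=T, p5=T: remaining (p1,p3,p4) ∈ {(F,F,F); (F,F,T); (F,T,F); (F,T,T)} — 4.
  p2=T, p5=F: remaining (p1,p3,p4) ∈ {(F,T,T); (T,T,T)} — 2.
  p2=F, p5=T: p4 free; 3 ways for (p1,p3) × 2^1 = 6.
  p2=F, p5=F: p1, p3, p4 free → 2^3 = 8.
Total: 4 + 2 + 6 + 8 = 20.

20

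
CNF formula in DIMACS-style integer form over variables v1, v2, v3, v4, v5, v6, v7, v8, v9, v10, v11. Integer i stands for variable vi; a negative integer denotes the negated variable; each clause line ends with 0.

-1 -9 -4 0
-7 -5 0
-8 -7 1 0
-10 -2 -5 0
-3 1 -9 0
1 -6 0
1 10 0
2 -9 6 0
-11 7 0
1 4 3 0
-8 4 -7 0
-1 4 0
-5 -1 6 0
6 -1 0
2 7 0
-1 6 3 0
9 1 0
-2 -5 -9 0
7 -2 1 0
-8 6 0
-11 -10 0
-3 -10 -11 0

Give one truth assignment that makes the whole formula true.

v5 occurs only negated in the remaining clauses — set v5 = False.
Pure literal: v8 appears only negated; assign v8 = False.
Set v1 = True and propagate.
  then v4 is forced to True.
  then v9 is forced to False.
  then v6 is forced to True.
Branch on v2: take v2 = False.
  then v7 is forced to True.
Branch on v3: take v3 = True.
The remaining clauses are satisfied by v10 = False, v11 = True.
Every clause has at least one true literal under this assignment.

v1=T, v2=F, v3=T, v4=T, v5=F, v6=T, v7=T, v8=F, v9=F, v10=F, v11=T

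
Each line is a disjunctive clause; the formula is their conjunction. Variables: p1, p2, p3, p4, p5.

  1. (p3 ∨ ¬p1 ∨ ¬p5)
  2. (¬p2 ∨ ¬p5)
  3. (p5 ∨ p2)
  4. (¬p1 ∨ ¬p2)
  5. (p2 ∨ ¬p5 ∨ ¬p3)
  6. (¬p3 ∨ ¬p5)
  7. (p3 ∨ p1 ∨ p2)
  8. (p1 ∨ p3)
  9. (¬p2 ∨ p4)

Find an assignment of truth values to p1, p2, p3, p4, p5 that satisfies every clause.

p1 = 0  p2 = 1  p3 = 1  p4 = 1  p5 = 0

p4 occurs only positively in the remaining clauses — set p4 = True.
Try p1 = False.
  then p3 is forced to True.
  then p5 is forced to False.
  then p2 is forced to True.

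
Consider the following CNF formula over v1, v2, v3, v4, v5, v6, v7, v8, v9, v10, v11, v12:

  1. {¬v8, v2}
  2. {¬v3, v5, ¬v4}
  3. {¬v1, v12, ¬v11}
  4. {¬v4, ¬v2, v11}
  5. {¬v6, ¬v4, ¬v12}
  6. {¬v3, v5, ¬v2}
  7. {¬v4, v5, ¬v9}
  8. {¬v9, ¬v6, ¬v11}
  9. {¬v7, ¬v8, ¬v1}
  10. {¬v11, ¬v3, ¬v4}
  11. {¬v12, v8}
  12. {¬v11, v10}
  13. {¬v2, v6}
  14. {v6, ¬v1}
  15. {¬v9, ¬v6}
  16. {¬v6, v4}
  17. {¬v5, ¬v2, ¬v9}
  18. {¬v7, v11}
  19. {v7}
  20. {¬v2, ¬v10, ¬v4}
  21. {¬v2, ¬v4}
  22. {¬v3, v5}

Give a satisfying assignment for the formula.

Unit propagation: (v7) forces v7 = True.
(v11) is a unit clause, so v11 = True.
(v10) is a unit clause, so v10 = True.
v1 occurs only negated in the remaining clauses — set v1 = False.
Pure literal: v3 appears only negated; assign v3 = False.
Branch on v2: take v2 = False.
  then v8 is forced to False.
  then v12 is forced to False.
For the remaining variables, v4 = False, v5 = True, v6 = False, v9 = False works.

v1=F  v2=F  v3=F  v4=F  v5=T  v6=F  v7=T  v8=F  v9=F  v10=T  v11=T  v12=F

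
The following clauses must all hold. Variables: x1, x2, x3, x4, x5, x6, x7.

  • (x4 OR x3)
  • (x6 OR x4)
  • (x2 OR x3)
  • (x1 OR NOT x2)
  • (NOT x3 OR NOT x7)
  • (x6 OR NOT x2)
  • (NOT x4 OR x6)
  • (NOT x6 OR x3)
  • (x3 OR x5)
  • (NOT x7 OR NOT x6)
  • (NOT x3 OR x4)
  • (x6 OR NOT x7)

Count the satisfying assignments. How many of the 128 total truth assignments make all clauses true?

6

Satisfying assignments:
  x1=0 x2=0 x3=1 x4=1 x5=0 x6=1 x7=0
  x1=0 x2=0 x3=1 x4=1 x5=1 x6=1 x7=0
  x1=1 x2=0 x3=1 x4=1 x5=0 x6=1 x7=0
  x1=1 x2=0 x3=1 x4=1 x5=1 x6=1 x7=0
  x1=1 x2=1 x3=1 x4=1 x5=0 x6=1 x7=0
  x1=1 x2=1 x3=1 x4=1 x5=1 x6=1 x7=0
Count: 6.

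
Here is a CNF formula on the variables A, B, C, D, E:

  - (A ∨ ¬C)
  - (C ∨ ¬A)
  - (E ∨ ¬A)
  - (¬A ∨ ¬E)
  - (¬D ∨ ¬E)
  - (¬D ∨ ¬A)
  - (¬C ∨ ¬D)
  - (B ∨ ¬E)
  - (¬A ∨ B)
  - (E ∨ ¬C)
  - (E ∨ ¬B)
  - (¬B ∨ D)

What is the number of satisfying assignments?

The models are:
  A=0 B=0 C=0 D=0 E=0
  A=0 B=0 C=0 D=1 E=0
Count: 2.

2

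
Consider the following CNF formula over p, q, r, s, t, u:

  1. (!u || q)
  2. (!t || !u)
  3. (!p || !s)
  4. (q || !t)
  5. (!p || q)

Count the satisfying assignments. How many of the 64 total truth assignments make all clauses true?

22

Split on q, then p.
  q=1, p=1: r free; 3 ways for (s,t,u) × 2^1 = 6.
  q=1, p=0: r, s free; 3 ways for (t,u) × 2^2 = 12.
  q=0, p=1: a clause becomes empty — 0.
  q=0, p=0: remaining (r,s,t,u) ∈ {(0,0,0,0); (0,1,0,0); (1,0,0,0); (1,1,0,0)} — 4.
Total: 6 + 12 + 0 + 4 = 22.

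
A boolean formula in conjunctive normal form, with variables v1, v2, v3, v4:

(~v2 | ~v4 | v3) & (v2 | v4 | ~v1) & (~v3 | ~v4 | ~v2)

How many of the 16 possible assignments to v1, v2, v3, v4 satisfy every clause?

Case analysis on v2 and v4:
  v2=1, v4=1: a clause becomes empty — 0.
  v2=1, v4=0: remaining (v1,v3) ∈ {(0,0); (0,1); (1,0); (1,1)} — 4.
  v2=0, v4=1: remaining (v1,v3) ∈ {(0,0); (0,1); (1,0); (1,1)} — 4.
  v2=0, v4=0: remaining (v1,v3) ∈ {(0,0); (0,1)} — 2.
Total: 0 + 4 + 4 + 2 = 10.

10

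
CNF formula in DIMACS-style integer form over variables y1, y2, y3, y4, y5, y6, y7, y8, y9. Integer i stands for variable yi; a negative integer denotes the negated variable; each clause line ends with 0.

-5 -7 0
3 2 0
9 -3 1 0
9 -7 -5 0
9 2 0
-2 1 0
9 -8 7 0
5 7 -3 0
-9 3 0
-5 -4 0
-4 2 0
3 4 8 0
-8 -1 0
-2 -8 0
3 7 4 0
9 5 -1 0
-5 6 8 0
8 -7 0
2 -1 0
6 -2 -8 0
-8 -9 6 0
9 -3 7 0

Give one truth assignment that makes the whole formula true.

y1=False, y2=False, y3=True, y4=False, y5=False, y6=True, y7=True, y8=True, y9=True

y6 occurs only positively in the remaining clauses — set y6 = True.
Branch on y1: take y1 = False.
  then y2 is forced to False.
  then y3 is forced to True.
  then y9 is forced to True.
  then y4 is forced to False.
Try y5 = False.
  then y7 is forced to True.
  then y8 is forced to True.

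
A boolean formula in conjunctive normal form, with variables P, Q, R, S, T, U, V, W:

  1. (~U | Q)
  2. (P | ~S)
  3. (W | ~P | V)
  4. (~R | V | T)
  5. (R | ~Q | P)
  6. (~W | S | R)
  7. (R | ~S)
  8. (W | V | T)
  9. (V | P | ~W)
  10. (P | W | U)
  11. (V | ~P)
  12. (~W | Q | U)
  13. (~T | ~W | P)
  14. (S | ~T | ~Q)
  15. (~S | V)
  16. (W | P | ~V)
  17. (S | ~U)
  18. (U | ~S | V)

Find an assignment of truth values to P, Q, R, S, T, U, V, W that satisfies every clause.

P=1  Q=1  R=1  S=1  T=1  U=0  V=1  W=1

Check each clause:
  1. (~U | Q) — Q is true.
  2. (P | ~S) — P is true.
  3. (V | W | ~P) — W is true.
  4. (V | ~R | T) — T is true.
  5. (R | ~Q | P) — P is true.
  6. (S | ~W | R) — R is true.
  7. (~S | R) — R is true.
  8. (V | W | T) — W is true.
  9. (P | V | ~W) — P is true.
  10. (W | P | U) — W is true.
  11. (~P | V) — V is true.
  12. (U | ~W | Q) — Q is true.
  13. (~T | P | ~W) — P is true.
  14. (~T | S | ~Q) — S is true.
  15. (V | ~S) — V is true.
  16. (~V | P | W) — W is true.
  17. (~U | S) — ~U is true.
  18. (U | ~S | V) — V is true.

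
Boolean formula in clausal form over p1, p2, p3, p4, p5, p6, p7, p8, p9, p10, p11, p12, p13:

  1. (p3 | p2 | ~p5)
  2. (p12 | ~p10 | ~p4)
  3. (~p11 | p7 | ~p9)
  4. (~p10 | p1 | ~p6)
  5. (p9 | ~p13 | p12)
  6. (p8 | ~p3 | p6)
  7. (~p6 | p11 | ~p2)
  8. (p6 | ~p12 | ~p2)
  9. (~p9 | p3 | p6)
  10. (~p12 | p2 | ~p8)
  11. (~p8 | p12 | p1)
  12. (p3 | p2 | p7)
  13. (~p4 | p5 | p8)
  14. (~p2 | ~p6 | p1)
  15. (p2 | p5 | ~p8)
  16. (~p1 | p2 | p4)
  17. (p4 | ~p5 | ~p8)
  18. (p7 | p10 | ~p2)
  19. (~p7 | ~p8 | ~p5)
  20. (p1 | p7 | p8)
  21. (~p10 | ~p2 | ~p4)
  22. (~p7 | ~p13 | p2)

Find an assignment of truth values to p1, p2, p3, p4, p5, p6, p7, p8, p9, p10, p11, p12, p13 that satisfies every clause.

p1=0, p2=0, p3=1, p4=1, p5=1, p6=1, p7=1, p8=0, p9=1, p10=0, p11=1, p12=0, p13=0

Check each clause:
  1. (~p5 | p2 | p3) — p3 is true.
  2. (~p10 | ~p4 | p12) — ~p10 is true.
  3. (p7 | ~p9 | ~p11) — p7 is true.
  4. (~p6 | p1 | ~p10) — ~p10 is true.
  5. (p9 | ~p13 | p12) — p9 is true.
  6. (~p3 | p8 | p6) — p6 is true.
  7. (p11 | ~p2 | ~p6) — p11 is true.
  8. (p6 | ~p2 | ~p12) — ~p12 is true.
  9. (p6 | p3 | ~p9) — p3 is true.
  10. (p2 | ~p8 | ~p12) — ~p8 is true.
  11. (p1 | p12 | ~p8) — ~p8 is true.
  12. (p7 | p3 | p2) — p3 is true.
  13. (~p4 | p8 | p5) — p5 is true.
  14. (p1 | ~p2 | ~p6) — ~p2 is true.
  15. (~p8 | p5 | p2) — ~p8 is true.
  16. (p2 | ~p1 | p4) — p4 is true.
  17. (~p5 | ~p8 | p4) — ~p8 is true.
  18. (p7 | p10 | ~p2) — ~p2 is true.
  19. (~p7 | ~p8 | ~p5) — ~p8 is true.
  20. (p8 | p1 | p7) — p7 is true.
  21. (~p10 | ~p2 | ~p4) — ~p2 is true.
  22. (~p13 | ~p7 | p2) — ~p13 is true.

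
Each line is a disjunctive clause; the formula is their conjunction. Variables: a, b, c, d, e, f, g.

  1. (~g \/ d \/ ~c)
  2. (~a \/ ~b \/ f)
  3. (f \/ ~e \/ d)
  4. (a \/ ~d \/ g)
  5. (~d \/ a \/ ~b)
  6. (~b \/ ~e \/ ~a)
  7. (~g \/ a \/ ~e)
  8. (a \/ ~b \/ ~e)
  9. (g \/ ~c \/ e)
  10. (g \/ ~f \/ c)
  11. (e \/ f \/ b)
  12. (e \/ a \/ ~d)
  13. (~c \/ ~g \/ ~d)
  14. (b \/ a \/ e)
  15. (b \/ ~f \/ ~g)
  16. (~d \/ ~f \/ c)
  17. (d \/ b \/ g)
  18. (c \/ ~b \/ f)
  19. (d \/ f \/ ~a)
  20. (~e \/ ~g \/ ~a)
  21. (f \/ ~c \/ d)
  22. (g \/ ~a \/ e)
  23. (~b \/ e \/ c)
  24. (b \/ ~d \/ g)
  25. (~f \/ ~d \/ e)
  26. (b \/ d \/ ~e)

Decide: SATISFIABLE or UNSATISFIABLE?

d = True:
  e = True:
    a = True:
      propagation gives b=False, g=False; contradiction.
    a = False:
      propagation gives g=True; contradiction.
  e = False:
    propagation gives a=True, g=True, c=False, f=False; an empty clause results — contradiction.
d = False:
  e = True:
    propagation gives f=True, b=True, a=False; an empty clause results — contradiction.
  e = False:
    b = True:
      propagation gives c=True, g=False; contradiction.
    b = False:
      propagation gives f=True, a=True, g=False; contradiction.
Every branch closes, so no satisfying assignment exists.

UNSATISFIABLE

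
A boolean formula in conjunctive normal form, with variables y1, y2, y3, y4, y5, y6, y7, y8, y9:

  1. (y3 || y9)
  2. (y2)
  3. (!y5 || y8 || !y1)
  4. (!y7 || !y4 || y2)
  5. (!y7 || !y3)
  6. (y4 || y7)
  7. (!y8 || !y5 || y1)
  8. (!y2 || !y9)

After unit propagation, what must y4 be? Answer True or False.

True

(y2) is a unit clause: y2 = True.
(!y2 || !y9): since y2 = True, the clause reduces to (!y9). y9 = False.
In (y3 || y9), y9 is now false; y3 must hold, so y3 = True.
From (!y3 || !y7) and y3 = True: y7 = False.
From (y4 || y7) and y7 = False: y4 = True.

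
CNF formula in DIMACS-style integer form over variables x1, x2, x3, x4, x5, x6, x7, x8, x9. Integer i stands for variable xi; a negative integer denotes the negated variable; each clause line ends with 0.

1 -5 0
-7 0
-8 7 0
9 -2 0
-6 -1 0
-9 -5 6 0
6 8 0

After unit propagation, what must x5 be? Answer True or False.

False

Unit clause (~x7) sets x7 = False.
In (~x8 | x7), x7 is now false; ~x8 must hold, so x8 = False.
From (x8 | x6) and x8 = False: x6 = True.
(~x6 | ~x1) with x6 = True leaves only ~x1, so x1 = False.
In (~x5 | x1), x1 is now false; ~x5 must hold, so x5 = False.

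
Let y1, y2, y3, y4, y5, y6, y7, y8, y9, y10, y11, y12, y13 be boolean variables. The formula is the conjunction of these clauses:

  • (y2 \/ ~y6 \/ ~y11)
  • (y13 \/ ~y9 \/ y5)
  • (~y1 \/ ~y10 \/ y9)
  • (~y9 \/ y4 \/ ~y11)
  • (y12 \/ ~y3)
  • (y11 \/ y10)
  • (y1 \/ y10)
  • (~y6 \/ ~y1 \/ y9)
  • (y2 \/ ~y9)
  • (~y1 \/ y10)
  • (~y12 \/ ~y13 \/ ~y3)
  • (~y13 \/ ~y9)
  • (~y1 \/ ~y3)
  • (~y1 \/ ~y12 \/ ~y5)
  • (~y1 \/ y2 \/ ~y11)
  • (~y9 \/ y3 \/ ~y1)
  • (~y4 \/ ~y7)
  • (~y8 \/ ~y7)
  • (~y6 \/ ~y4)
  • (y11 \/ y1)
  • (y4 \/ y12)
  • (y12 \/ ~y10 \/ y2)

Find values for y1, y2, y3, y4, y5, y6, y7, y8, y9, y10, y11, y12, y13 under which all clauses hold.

Pure literal: y2 appears only positively; assign y2 = True.
y6 occurs only negated in the remaining clauses — set y6 = False.
Set y1 = False and propagate.
  then y10 is forced to True.
  then y11 is forced to True.
Branch on y3: take y3 = True.
  then y12 is forced to True.
  then y13 is forced to False.
The remaining clauses are satisfied by y4 = True, y5 = True, y7 = False, y8 = False, y9 = True.
Every clause has at least one true literal under this assignment.
Check each clause:
  1. (y2 \/ ~y6 \/ ~y11) — ~y6 is true.
  2. (y13 \/ ~y9 \/ y5) — y5 is true.
  3. (~y10 \/ ~y1 \/ y9) — y9 is true.
  4. (y4 \/ ~y9 \/ ~y11) — y4 is true.
  5. (~y3 \/ y12) — y12 is true.
  6. (y10 \/ y11) — y10 is true.
  7. (y1 \/ y10) — y10 is true.
  8. (y9 \/ ~y1 \/ ~y6) — y9 is true.
  9. (~y9 \/ y2) — y2 is true.
  10. (y10 \/ ~y1) — y10 is true.
  11. (~y12 \/ ~y13 \/ ~y3) — ~y13 is true.
  12. (~y9 \/ ~y13) — ~y13 is true.
  13. (~y1 \/ ~y3) — ~y1 is true.
  14. (~y5 \/ ~y1 \/ ~y12) — ~y1 is true.
  15. (~y11 \/ ~y1 \/ y2) — y2 is true.
  16. (~y1 \/ ~y9 \/ y3) — y3 is true.
  17. (~y7 \/ ~y4) — ~y7 is true.
  18. (~y8 \/ ~y7) — ~y8 is true.
  19. (~y6 \/ ~y4) — ~y6 is true.
  20. (y1 \/ y11) — y11 is true.
  21. (y12 \/ y4) — y12 is true.
  22. (~y10 \/ y12 \/ y2) — y2 is true.

y1=F  y2=T  y3=T  y4=T  y5=T  y6=F  y7=F  y8=F  y9=T  y10=T  y11=T  y12=T  y13=F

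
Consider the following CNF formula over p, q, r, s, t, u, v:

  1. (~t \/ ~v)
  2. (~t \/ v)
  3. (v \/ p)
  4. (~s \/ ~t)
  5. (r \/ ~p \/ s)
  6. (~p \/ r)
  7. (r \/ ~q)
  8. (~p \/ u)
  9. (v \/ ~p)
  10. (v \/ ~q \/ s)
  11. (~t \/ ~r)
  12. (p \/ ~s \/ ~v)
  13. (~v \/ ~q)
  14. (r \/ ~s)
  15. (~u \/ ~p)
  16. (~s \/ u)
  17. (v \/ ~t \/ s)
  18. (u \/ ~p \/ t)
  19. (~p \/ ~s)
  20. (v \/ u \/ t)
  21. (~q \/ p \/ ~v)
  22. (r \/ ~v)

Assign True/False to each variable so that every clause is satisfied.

p=F, q=F, r=T, s=F, t=F, u=T, v=T

q occurs only negated in the remaining clauses — set q = False.
Branch on p: take p = False.
  then v is forced to True.
  then t is forced to False.
  then s is forced to False.
  then r is forced to True.
u is now unconstrained; take u = True.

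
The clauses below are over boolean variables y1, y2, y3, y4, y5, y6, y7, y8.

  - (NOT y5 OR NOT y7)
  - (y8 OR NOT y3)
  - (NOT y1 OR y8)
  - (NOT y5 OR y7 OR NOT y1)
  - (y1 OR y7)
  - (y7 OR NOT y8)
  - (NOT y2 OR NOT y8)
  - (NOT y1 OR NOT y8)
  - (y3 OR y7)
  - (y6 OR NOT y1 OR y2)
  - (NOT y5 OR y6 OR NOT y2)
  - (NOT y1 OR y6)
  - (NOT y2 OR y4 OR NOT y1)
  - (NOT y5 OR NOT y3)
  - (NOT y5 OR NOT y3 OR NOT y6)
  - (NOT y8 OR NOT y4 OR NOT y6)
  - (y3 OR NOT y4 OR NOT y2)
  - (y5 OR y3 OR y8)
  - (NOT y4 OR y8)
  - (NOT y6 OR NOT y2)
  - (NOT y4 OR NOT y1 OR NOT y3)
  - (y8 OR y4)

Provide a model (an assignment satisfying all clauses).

y1=False  y2=False  y3=False  y4=False  y5=False  y6=False  y7=True  y8=True

Check each clause:
  1. (NOT y5 OR NOT y7) — NOT y5 is true.
  2. (NOT y3 OR y8) — y8 is true.
  3. (NOT y1 OR y8) — y8 is true.
  4. (NOT y5 OR NOT y1 OR y7) — NOT y5 is true.
  5. (y7 OR y1) — y7 is true.
  6. (y7 OR NOT y8) — y7 is true.
  7. (NOT y2 OR NOT y8) — NOT y2 is true.
  8. (NOT y8 OR NOT y1) — NOT y1 is true.
  9. (y3 OR y7) — y7 is true.
  10. (y2 OR y6 OR NOT y1) — NOT y1 is true.
  11. (NOT y5 OR y6 OR NOT y2) — NOT y5 is true.
  12. (y6 OR NOT y1) — NOT y1 is true.
  13. (NOT y2 OR NOT y1 OR y4) — NOT y1 is true.
  14. (NOT y3 OR NOT y5) — NOT y5 is true.
  15. (NOT y5 OR NOT y3 OR NOT y6) — NOT y6 is true.
  16. (NOT y4 OR NOT y8 OR NOT y6) — NOT y6 is true.
  17. (NOT y2 OR NOT y4 OR y3) — NOT y4 is true.
  18. (y3 OR y8 OR y5) — y8 is true.
  19. (NOT y4 OR y8) — y8 is true.
  20. (NOT y2 OR NOT y6) — NOT y6 is true.
  21. (NOT y4 OR NOT y1 OR NOT y3) — NOT y4 is true.
  22. (y8 OR y4) — y8 is true.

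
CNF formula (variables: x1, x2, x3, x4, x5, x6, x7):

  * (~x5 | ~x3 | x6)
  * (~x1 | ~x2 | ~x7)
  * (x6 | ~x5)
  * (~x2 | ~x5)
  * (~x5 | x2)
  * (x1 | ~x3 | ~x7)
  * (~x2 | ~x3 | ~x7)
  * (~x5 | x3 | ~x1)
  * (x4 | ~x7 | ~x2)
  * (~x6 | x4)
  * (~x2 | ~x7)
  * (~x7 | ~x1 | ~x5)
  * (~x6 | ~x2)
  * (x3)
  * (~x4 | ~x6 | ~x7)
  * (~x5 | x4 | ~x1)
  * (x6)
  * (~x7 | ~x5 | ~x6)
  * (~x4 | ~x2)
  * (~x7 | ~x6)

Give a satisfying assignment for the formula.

x1=True  x2=False  x3=True  x4=True  x5=False  x6=True  x7=False

Check each clause:
  1. (~x3 | x6 | ~x5) — ~x5 is true.
  2. (~x2 | ~x7 | ~x1) — ~x7 is true.
  3. (x6 | ~x5) — ~x5 is true.
  4. (~x5 | ~x2) — ~x5 is true.
  5. (x2 | ~x5) — ~x5 is true.
  6. (~x7 | ~x3 | x1) — x1 is true.
  7. (~x7 | ~x3 | ~x2) — ~x7 is true.
  8. (~x1 | ~x5 | x3) — x3 is true.
  9. (~x7 | ~x2 | x4) — ~x7 is true.
  10. (~x6 | x4) — x4 is true.
  11. (~x2 | ~x7) — ~x7 is true.
  12. (~x5 | ~x1 | ~x7) — ~x7 is true.
  13. (~x6 | ~x2) — ~x2 is true.
  14. (x3) — x3 is true.
  15. (~x6 | ~x4 | ~x7) — ~x7 is true.
  16. (~x5 | x4 | ~x1) — ~x5 is true.
  17. (x6) — x6 is true.
  18. (~x6 | ~x5 | ~x7) — ~x7 is true.
  19. (~x4 | ~x2) — ~x2 is true.
  20. (~x7 | ~x6) — ~x7 is true.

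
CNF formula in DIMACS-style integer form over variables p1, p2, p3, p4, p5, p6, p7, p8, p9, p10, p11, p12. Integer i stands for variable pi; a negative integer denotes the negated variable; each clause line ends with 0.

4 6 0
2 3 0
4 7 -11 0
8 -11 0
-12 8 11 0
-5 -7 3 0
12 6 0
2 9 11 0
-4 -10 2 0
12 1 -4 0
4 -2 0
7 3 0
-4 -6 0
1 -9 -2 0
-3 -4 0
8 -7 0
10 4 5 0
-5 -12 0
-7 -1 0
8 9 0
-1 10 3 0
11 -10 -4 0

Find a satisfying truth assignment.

p1=True, p2=False, p3=True, p4=False, p5=False, p6=True, p7=False, p8=True, p9=True, p10=True, p11=False, p12=True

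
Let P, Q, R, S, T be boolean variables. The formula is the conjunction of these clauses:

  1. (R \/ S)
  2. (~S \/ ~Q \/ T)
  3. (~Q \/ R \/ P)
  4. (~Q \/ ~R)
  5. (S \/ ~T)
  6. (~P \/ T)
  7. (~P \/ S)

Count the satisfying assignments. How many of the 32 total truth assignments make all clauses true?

8

The models are:
  P=F Q=F R=F S=T T=F
  P=F Q=F R=F S=T T=T
  P=F Q=F R=T S=F T=F
  P=F Q=F R=T S=T T=F
  P=F Q=F R=T S=T T=T
  P=T Q=F R=F S=T T=T
  P=T Q=F R=T S=T T=T
  P=T Q=T R=F S=T T=T
That's 8 in total.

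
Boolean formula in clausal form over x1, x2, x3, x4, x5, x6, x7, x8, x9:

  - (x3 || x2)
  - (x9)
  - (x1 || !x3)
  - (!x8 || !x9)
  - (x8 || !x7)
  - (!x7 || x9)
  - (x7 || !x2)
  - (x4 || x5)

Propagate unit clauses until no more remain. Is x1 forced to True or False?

True

Unit clause (x9) sets x9 = True.
(!x8 || !x9) with x9 = True leaves only !x8, so x8 = False.
(x8 || !x7) with x8 = False leaves only !x7, so x7 = False.
(!x2 || x7): since x7 = False, the clause reduces to (!x2). x2 = False.
(x3 || x2): since x2 = False, the clause reduces to (x3). x3 = True.
(x1 || !x3): since x3 = True, the clause reduces to (x1). x1 = True.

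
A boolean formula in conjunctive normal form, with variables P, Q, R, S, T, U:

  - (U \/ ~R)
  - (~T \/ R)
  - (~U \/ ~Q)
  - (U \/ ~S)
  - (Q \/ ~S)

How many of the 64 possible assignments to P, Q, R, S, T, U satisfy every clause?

Split on U, then Q.
  U=1, Q=1: a clause becomes empty — 0.
  U=1, Q=0: P free; 3 ways for (R,S,T) × 2^1 = 6.
  U=0, Q=1: remaining (P,R,S,T) ∈ {(0,0,0,0); (1,0,0,0)} — 2.
  U=0, Q=0: remaining (P,R,S,T) ∈ {(0,0,0,0); (1,0,0,0)} — 2.
Total: 0 + 6 + 2 + 2 = 10.

10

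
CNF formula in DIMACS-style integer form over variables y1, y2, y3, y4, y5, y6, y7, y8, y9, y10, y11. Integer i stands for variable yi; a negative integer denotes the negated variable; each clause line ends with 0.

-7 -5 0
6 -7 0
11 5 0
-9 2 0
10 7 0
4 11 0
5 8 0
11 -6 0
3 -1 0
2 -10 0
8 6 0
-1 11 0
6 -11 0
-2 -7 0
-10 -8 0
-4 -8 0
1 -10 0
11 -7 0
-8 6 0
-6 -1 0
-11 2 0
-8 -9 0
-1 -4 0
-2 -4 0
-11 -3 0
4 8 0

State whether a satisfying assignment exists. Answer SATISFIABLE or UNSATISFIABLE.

UNSATISFIABLE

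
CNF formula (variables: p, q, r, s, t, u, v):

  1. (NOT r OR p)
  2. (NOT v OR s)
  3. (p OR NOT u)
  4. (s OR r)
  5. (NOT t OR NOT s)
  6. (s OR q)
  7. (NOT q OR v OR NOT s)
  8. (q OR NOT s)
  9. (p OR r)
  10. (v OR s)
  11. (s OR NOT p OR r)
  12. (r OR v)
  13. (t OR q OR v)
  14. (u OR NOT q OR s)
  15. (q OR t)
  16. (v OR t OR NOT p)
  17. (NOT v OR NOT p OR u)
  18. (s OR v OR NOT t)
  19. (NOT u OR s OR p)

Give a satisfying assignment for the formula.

Set p = True and propagate.
For the remaining variables, q = True, r = True, s = True, t = False, u = True, v = True works.

p=1, q=1, r=1, s=1, t=0, u=1, v=1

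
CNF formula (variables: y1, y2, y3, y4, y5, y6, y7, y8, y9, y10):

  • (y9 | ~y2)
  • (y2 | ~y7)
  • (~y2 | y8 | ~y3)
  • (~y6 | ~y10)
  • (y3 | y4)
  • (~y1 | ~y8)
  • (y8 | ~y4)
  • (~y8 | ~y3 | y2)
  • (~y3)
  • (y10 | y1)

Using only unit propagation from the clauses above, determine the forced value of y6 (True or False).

False

(~y3) stands alone — y3 = False.
From (y3 | y4) and y3 = False: y4 = True.
In (~y4 | y8), ~y4 is now false; y8 must hold, so y8 = True.
(~y1 | ~y8) with y8 = True leaves only ~y1, so y1 = False.
From (y10 | y1) and y1 = False: y10 = True.
In (~y10 | ~y6), ~y10 is now false; ~y6 must hold, so y6 = False.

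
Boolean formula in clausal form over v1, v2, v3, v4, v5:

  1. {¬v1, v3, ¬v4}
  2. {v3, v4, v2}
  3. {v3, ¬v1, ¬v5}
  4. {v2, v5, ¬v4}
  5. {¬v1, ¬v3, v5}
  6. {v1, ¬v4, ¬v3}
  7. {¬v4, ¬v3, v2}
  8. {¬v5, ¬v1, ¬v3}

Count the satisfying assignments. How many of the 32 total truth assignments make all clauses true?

10

Case analysis on v3 and v1:
  v3=1, v1=1: a clause becomes empty — 0.
  v3=1, v1=0: remaining (v2,v4,v5) ∈ {(0,0,0); (0,0,1); (1,0,0); (1,0,1)} — 4.
  v3=0, v1=1: remaining (v2,v4,v5) ∈ {(1,0,0)} — 1.
  v3=0, v1=0: 5 of the 8 assignments to (v2,v4,v5) work.
Total: 0 + 4 + 1 + 5 = 10.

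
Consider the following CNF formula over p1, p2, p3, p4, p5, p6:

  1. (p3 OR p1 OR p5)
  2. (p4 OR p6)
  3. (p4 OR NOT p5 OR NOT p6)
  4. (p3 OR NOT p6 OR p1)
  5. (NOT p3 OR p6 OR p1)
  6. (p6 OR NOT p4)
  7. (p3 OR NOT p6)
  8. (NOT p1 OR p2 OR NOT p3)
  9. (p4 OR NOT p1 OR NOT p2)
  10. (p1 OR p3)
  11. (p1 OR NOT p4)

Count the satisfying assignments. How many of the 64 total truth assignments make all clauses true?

4

The models are:
  p1=0 p2=0 p3=1 p4=0 p5=0 p6=1
  p1=0 p2=1 p3=1 p4=0 p5=0 p6=1
  p1=1 p2=1 p3=1 p4=1 p5=0 p6=1
  p1=1 p2=1 p3=1 p4=1 p5=1 p6=1
Count: 4.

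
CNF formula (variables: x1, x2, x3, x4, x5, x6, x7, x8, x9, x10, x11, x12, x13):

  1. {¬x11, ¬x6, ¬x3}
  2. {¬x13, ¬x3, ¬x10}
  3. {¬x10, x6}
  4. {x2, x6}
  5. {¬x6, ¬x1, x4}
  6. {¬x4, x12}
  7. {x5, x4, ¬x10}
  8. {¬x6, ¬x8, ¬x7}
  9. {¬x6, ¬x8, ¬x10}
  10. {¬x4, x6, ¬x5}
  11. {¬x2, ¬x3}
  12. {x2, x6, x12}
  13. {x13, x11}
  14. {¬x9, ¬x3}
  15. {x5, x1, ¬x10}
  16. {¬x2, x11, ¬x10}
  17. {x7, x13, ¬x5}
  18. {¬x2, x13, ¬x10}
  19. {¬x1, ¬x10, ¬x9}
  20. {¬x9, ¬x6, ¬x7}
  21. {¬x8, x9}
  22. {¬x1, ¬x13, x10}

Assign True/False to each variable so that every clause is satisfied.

x1=F  x2=T  x3=F  x4=F  x5=F  x6=F  x7=F  x8=F  x9=T  x10=F  x11=F  x12=F  x13=T

x3 occurs only negated in the remaining clauses — set x3 = False.
Pure literal: x8 appears only negated; assign x8 = False.
Branch on x1: take x1 = False.
Try x2 = True.
Set x4 = False and propagate.
For the remaining variables, x5 = False, x6 = False, x7 = False, x9 = True, x10 = False, x11 = False, x12 = False, x13 = True works.
Every clause has at least one true literal under this assignment.
Check each clause:
  1. {¬x11, ¬x6, ¬x3} — ¬x3 is true.
  2. {¬x10, ¬x13, ¬x3} — ¬x3 is true.
  3. {¬x10, x6} — ¬x10 is true.
  4. {x6, x2} — x2 is true.
  5. {¬x1, x4, ¬x6} — ¬x6 is true.
  6. {x12, ¬x4} — ¬x4 is true.
  7. {¬x10, x4, x5} — ¬x10 is true.
  8. {¬x7, ¬x8, ¬x6} — ¬x8 is true.
  9. {¬x8, ¬x6, ¬x10} — ¬x8 is true.
  10. {¬x4, x6, ¬x5} — ¬x5 is true.
  11. {¬x2, ¬x3} — ¬x3 is true.
  12. {x2, x6, x12} — x2 is true.
  13. {x11, x13} — x13 is true.
  14. {¬x3, ¬x9} — ¬x3 is true.
  15. {x1, x5, ¬x10} — ¬x10 is true.
  16. {¬x10, ¬x2, x11} — ¬x10 is true.
  17. {¬x5, x13, x7} — ¬x5 is true.
  18. {¬x2, ¬x10, x13} — x13 is true.
  19. {¬x1, ¬x9, ¬x10} — ¬x10 is true.
  20. {¬x7, ¬x6, ¬x9} — ¬x7 is true.
  21. {¬x8, x9} — ¬x8 is true.
  22. {¬x13, ¬x1, x10} — ¬x1 is true.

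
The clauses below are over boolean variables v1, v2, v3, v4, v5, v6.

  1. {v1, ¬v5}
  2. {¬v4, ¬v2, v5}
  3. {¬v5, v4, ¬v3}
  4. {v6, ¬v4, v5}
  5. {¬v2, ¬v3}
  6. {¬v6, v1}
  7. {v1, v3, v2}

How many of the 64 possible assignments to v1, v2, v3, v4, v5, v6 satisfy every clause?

20

Case analysis on v5 and v1:
  v5=1, v1=1: v6 free; 5 ways for (v2,v3,v4) × 2^1 = 10.
  v5=1, v1=0: a clause becomes empty — 0.
  v5=0, v1=1: 8 of the 16 assignments to (v2,v3,v4,v6) work.
  v5=0, v1=0: remaining (v2,v3,v4,v6) ∈ {(0,1,0,0); (1,0,0,0)} — 2.
Total: 10 + 0 + 8 + 2 = 20.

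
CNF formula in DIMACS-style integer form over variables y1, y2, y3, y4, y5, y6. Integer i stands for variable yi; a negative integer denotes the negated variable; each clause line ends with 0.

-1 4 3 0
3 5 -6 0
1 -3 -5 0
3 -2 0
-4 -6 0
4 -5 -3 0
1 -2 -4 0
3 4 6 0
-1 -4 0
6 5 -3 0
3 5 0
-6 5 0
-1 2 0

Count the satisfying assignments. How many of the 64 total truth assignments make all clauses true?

2

The models are:
  y1=F y2=F y3=F y4=F y5=T y6=T
  y1=F y2=F y3=F y4=T y5=T y6=F
That's 2 in total.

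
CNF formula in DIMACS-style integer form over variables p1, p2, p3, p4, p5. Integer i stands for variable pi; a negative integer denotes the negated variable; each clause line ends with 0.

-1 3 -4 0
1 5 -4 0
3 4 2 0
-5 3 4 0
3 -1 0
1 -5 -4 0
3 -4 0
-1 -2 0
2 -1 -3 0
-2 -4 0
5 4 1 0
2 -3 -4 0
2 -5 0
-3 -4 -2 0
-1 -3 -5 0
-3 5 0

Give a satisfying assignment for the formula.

p1=F, p2=T, p3=T, p4=F, p5=T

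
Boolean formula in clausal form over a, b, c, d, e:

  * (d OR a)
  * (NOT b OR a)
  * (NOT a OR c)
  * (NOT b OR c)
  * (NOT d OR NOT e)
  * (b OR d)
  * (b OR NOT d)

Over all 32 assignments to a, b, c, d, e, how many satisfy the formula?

3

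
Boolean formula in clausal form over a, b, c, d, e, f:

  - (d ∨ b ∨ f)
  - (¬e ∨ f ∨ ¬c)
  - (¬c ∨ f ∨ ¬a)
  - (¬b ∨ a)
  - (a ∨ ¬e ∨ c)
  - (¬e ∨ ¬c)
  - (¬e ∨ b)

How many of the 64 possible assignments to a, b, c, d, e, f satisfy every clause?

21

Case analysis on c and e:
  c=1, e=1: a clause becomes empty — 0.
  c=1, e=0: 7 of the 16 assignments to (a,b,d,f) work.
  c=0, e=1: remaining (a,b,d,f) ∈ {(1,1,0,0); (1,1,0,1); (1,1,1,0); (1,1,1,1)} — 4.
  c=0, e=0: 10 of the 16 assignments to (a,b,d,f) work.
Total: 0 + 7 + 4 + 10 = 21.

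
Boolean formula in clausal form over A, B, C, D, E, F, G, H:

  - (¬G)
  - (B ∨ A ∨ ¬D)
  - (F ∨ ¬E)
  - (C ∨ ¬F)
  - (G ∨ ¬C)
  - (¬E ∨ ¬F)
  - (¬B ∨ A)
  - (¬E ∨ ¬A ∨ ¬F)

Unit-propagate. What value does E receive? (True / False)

False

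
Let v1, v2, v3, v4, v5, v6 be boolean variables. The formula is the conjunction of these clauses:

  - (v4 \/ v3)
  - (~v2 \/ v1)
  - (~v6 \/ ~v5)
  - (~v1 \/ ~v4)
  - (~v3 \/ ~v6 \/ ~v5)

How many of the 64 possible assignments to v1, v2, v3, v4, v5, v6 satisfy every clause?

Case analysis on v1 and v3:
  v1=1, v3=1: v2 free; 3 ways for (v4,v5,v6) × 2^1 = 6.
  v1=1, v3=0: a clause becomes empty — 0.
  v1=0, v3=1: v4 free; 3 ways for (v2,v5,v6) × 2^1 = 6.
  v1=0, v3=0: remaining (v2,v4,v5,v6) ∈ {(0,1,0,0); (0,1,0,1); (0,1,1,0)} — 3.
Total: 6 + 0 + 6 + 3 = 15.

15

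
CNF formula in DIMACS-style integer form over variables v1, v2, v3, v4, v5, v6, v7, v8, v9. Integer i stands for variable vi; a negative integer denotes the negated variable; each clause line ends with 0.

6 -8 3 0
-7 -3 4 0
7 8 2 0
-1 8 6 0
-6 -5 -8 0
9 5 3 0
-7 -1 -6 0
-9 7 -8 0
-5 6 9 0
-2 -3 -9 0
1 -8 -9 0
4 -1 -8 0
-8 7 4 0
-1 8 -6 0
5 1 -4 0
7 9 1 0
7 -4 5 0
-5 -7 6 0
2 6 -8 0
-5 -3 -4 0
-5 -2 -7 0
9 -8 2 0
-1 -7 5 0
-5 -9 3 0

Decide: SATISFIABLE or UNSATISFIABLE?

SATISFIABLE

Set v1 = False and propagate.
For the remaining variables, v2 = True, v3 = False, v4 = False, v5 = False, v6 = False, v7 = False, v8 = False, v9 = True works.
So v1=False, v2=True, v3=False, v4=False, v5=False, v6=False, v7=False, v8=False, v9=True is a satisfying assignment.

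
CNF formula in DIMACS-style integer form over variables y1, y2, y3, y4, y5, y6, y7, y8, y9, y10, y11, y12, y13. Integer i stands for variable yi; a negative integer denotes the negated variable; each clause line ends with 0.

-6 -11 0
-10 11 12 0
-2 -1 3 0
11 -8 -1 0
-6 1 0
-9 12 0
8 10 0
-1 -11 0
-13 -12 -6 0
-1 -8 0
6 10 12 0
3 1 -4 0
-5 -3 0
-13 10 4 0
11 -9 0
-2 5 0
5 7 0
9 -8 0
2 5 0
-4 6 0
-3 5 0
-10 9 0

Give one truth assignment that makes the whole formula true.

y1=False  y2=True  y3=False  y4=False  y5=True  y6=False  y7=True  y8=False  y9=True  y10=True  y11=True  y12=True  y13=False

Check each clause:
  1. (!y6 || !y11) — !y6 is true.
  2. (!y10 || y12 || y11) — y11 is true.
  3. (!y2 || !y1 || y3) — !y1 is true.
  4. (!y1 || y11 || !y8) — !y8 is true.
  5. (y1 || !y6) — !y6 is true.
  6. (y12 || !y9) — y12 is true.
  7. (y8 || y10) — y10 is true.
  8. (!y1 || !y11) — !y1 is true.
  9. (!y12 || !y13 || !y6) — !y6 is true.
  10. (!y1 || !y8) — !y8 is true.
  11. (y12 || y6 || y10) — y10 is true.
  12. (y1 || !y4 || y3) — !y4 is true.
  13. (!y5 || !y3) — !y3 is true.
  14. (y10 || !y13 || y4) — y10 is true.
  15. (y11 || !y9) — y11 is true.
  16. (!y2 || y5) — y5 is true.
  17. (y5 || y7) — y5 is true.
  18. (y9 || !y8) — !y8 is true.
  19. (y2 || y5) — y2 is true.
  20. (!y4 || y6) — !y4 is true.
  21. (!y3 || y5) — !y3 is true.
  22. (y9 || !y10) — y9 is true.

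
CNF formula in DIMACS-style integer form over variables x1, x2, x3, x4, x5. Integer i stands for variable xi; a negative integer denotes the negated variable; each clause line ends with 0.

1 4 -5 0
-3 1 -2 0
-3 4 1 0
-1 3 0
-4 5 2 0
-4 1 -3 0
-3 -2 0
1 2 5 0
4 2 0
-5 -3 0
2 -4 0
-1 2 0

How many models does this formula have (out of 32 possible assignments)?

The models are:
  x1=0 x2=1 x3=0 x4=0 x5=0
  x1=0 x2=1 x3=0 x4=1 x5=0
  x1=0 x2=1 x3=0 x4=1 x5=1
Count: 3.

3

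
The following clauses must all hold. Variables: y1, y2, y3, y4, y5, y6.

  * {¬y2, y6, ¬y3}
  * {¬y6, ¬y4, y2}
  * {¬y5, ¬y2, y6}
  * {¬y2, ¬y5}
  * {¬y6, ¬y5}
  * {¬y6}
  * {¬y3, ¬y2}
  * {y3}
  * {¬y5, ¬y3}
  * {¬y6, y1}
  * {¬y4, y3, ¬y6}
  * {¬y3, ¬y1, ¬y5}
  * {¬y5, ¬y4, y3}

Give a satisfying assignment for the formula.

y1 = 1, y2 = 0, y3 = 1, y4 = 0, y5 = 0, y6 = 0

Check each clause:
  1. {¬y2, y6, ¬y3} — ¬y2 is true.
  2. {¬y6, y2, ¬y4} — ¬y6 is true.
  3. {¬y2, y6, ¬y5} — ¬y5 is true.
  4. {¬y5, ¬y2} — ¬y5 is true.
  5. {¬y5, ¬y6} — ¬y6 is true.
  6. {¬y6} — ¬y6 is true.
  7. {¬y2, ¬y3} — ¬y2 is true.
  8. {y3} — y3 is true.
  9. {¬y5, ¬y3} — ¬y5 is true.
  10. {y1, ¬y6} — y1 is true.
  11. {y3, ¬y6, ¬y4} — ¬y6 is true.
  12. {¬y5, ¬y1, ¬y3} — ¬y5 is true.
  13. {y3, ¬y5, ¬y4} — y3 is true.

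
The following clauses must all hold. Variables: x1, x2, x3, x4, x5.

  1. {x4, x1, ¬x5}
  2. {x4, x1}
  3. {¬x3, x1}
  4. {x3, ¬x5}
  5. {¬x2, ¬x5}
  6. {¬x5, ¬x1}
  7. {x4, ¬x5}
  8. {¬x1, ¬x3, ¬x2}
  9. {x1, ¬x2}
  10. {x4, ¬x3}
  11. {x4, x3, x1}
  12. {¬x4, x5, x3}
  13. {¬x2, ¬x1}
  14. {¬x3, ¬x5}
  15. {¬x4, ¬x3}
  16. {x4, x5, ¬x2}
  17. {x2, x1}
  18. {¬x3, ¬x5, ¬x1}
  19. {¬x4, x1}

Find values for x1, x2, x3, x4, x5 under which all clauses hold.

x1=T, x2=F, x3=F, x4=F, x5=F

Check each clause:
  1. {x4, ¬x5, x1} — x1 is true.
  2. {x1, x4} — x1 is true.
  3. {x1, ¬x3} — x1 is true.
  4. {x3, ¬x5} — ¬x5 is true.
  5. {¬x5, ¬x2} — ¬x5 is true.
  6. {¬x5, ¬x1} — ¬x5 is true.
  7. {¬x5, x4} — ¬x5 is true.
  8. {¬x3, ¬x2, ¬x1} — ¬x3 is true.
  9. {¬x2, x1} — x1 is true.
  10. {¬x3, x4} — ¬x3 is true.
  11. {x3, x1, x4} — x1 is true.
  12. {x3, ¬x4, x5} — ¬x4 is true.
  13. {¬x2, ¬x1} — ¬x2 is true.
  14. {¬x5, ¬x3} — ¬x5 is true.
  15. {¬x3, ¬x4} — ¬x4 is true.
  16. {¬x2, x5, x4} — ¬x2 is true.
  17. {x2, x1} — x1 is true.
  18. {¬x5, ¬x1, ¬x3} — ¬x5 is true.
  19. {¬x4, x1} — x1 is true.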